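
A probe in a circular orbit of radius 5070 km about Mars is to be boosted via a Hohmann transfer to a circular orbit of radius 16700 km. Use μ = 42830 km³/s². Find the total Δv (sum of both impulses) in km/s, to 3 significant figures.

Δv = 1.20 km/s

The Hohmann ellipse has a_t = (r₁ + r₂)/2 = 10885 km.
At r₁ the circular-orbit speed is v₁ = √(μ/r₁) = 2.9065 km/s.
Transfer-orbit speed at r₁ (v² = μ(2/r − 1/a)): v_p = √[μ(2/r₁ − 1/a_t)] = 3.6001 km/s.
First burn Δv₁ = |v_p − v₁| = 0.6936 km/s.
Circular speed at r₂: v₂ = √(μ/r₂) = 1.6015 km/s.
Transfer-orbit speed at r₂: v_a = √[μ(2/r₂ − 1/a_t)] = 1.0930 km/s.
Second burn Δv₂ = |v₂ − v_a| = 0.5085 km/s.
Δv = Δv₁ + Δv₂ = 0.6936 + 0.5085 = 1.202 km/s.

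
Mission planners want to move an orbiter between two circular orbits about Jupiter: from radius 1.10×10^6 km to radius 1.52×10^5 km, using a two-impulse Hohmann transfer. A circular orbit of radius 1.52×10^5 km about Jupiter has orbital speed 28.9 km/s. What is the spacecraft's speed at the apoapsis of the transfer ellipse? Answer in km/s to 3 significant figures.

From the circular-orbit relation v² = μ/r at r = 1.52×10^5 km: μ = v²r = (28.9)² × 1.52×10^5 = 1.26952×10^8 km³/s².
Semi-major axis of the transfer orbit: a_t = (1.100×10^6 + 1.520×10^5)/2 = 6.260×10^5 km.
The apoapsis of the transfer ellipse is at r = 1.100×10^6 km.
Vis-viva: v = √[μ(2/r − 1/a_t)] = √[1.26952×10^8 × (2/1.100×10^6 − 1/6.260×10^5)] = 5.294 km/s.

v = 5.29 km/s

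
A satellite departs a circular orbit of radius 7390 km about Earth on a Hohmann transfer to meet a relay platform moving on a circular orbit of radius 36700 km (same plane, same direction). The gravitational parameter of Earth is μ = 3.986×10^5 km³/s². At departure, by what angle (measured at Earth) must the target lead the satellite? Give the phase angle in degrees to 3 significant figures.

φ = 96.2°

Semi-major axis of the transfer orbit: a_t = (7390 + 36700)/2 = 22045 km.
The half-period of the transfer ellipse is t = π√(a_t³/μ) = 16287 s.
The target's mean motion on its circular orbit is ω₂ = √(μ/r₂³) = 8.9799×10^-5 rad/s.
Angle swept by the target during transfer: ω₂·t = 1.4626 rad = 83.80°.
Arrival is 180° from departure on the ellipse, so φ = 180° − 83.80° = 96.2°.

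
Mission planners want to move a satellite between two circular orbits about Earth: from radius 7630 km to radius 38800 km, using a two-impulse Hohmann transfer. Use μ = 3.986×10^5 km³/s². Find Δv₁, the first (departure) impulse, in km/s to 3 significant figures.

Δv₁ = 2.12 km/s

Semi-major axis of the transfer orbit: a_t = (7630 + 38800)/2 = 23215 km.
On the circular orbit at r = 7630 km, v_c = √(μ/r) = 7.228 km/s.
Transfer-orbit speed at the same r (vis-viva, a = a_t): v_t = √[μ(2/r − 1/a_t)] = 9.344 km/s.
Δv₁ = |v_t − v_c| = |9.344 − 7.228| = 2.116 km/s.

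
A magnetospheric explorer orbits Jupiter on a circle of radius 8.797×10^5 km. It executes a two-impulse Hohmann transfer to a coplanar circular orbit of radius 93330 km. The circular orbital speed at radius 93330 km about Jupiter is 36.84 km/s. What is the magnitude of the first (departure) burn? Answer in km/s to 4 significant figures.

From the circular-orbit relation v² = μ/r at r = 93330 km: μ = v²r = (36.84)² × 93330 = 1.26666×10^8 km³/s².
The Hohmann ellipse has a_t = (r₁ + r₂)/2 = 4.86515×10^5 km.
On the circular orbit at r = 8.797×10^5 km, v_c = √(μ/r) = 12.00 km/s.
Vis-viva on the transfer ellipse at r = 8.797×10^5 km gives v_t = √[μ(2/r − 1/a_t)] = 5.256 km/s.
Δv₁ = |v_t − v_c| = |5.256 − 12.00| = 6.744 km/s.

Δv₁ = 6.744 km/s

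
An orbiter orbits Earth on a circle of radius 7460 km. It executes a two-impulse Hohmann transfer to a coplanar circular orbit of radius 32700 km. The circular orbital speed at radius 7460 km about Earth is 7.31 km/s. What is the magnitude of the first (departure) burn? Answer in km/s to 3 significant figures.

Δv₁ = 2.02 km/s

From the circular-orbit relation v² = μ/r at r = 7460 km: μ = v²r = (7.31)² × 7460 = 3.98633×10^5 km³/s².
The Hohmann ellipse has a_t = (r₁ + r₂)/2 = 20080 km.
Circular speed at r = 7460 km: v_c = √(μ/r) = 7.310 km/s.
Vis-viva on the transfer ellipse at r = 7460 km gives v_t = √[μ(2/r − 1/a_t)] = 9.328 km/s.
Δv₁ = |v_t − v_c| = |9.328 − 7.310| = 2.018 km/s.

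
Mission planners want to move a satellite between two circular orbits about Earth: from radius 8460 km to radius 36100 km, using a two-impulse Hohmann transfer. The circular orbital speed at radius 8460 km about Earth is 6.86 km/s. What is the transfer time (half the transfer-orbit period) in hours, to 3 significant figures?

From the circular-orbit relation v² = μ/r at r = 8460 km: μ = v²r = (6.86)² × 8460 = 3.98124×10^5 km³/s².
Transfer-ellipse semi-major axis a_t = (r₁ + r₂)/2 = (8460 + 36100)/2 = 22280 km.
Transfer time t = π√(a_t³/μ) = π√((22280)³ / 3.98124×10^5) = 16560 s.
Converting: 16560 s ÷ 3600 s/hour = 4.60 hours.

t = 4.60 hours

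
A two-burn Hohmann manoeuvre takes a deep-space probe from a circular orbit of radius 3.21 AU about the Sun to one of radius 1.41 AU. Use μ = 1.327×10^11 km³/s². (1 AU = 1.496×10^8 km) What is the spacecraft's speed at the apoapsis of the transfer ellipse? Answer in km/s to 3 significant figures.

In km: r₁ = 3.21 × 1.496×10^8 = 4.80216×10^8 km; r₂ = 1.41 × 1.496×10^8 = 2.10936×10^8 km.
Transfer-ellipse semi-major axis a_t = (r₁ + r₂)/2 = (4.80216×10^8 + 2.10936×10^8)/2 = 3.45576×10^8 km.
The apoapsis of the transfer ellipse is at r = 4.80216×10^8 km.
Applying v² = μ(2/r − 1/a_t): v = 12.99 km/s.

v = 13.0 km/s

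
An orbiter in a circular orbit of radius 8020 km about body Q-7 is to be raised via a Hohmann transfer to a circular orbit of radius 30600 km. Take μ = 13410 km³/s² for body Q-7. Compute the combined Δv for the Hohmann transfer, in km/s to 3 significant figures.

Δv = 0.570 km/s

The Hohmann ellipse has a_t = (r₁ + r₂)/2 = 19310 km.
At r₁ the circular-orbit speed is v₁ = √(μ/r₁) = 1.2931 km/s.
Transfer-orbit speed at r₁ (vis-viva equation): v_p = √[μ(2/r₁ − 1/a_t)] = 1.6278 km/s.
First burn Δv₁ = |v_p − v₁| = 0.3347 km/s.
At r₂, v₂ = √(μ/r₂) = 0.6620 km/s.
Transfer-orbit speed at r₂: v_a = √[μ(2/r₂ − 1/a_t)] = 0.4266 km/s.
Second burn Δv₂ = |v₂ − v_a| = 0.2354 km/s.
Δv = Δv₁ + Δv₂ = 0.3347 + 0.2354 = 0.5701 km/s.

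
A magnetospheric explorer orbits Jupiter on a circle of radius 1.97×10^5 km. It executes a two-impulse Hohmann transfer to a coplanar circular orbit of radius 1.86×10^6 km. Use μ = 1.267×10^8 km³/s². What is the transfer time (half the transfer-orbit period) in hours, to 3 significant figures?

The Hohmann ellipse has a_t = (r₁ + r₂)/2 = 1.0285×10^6 km.
By Kepler's third law the transfer-orbit period is T = 2π√(a_t³/μ), so t = T/2 = 2.911×10^5 s.
Converting: 2.911×10^5 s ÷ 3600 s/hour = 80.9 hours.

t = 80.9 hours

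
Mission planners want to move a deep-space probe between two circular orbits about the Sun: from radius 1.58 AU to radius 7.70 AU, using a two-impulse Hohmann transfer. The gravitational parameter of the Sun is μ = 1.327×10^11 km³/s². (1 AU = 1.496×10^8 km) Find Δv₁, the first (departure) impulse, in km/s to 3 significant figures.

In km: r₁ = 1.58 × 1.496×10^8 = 2.36368×10^8 km; r₂ = 7.70 × 1.496×10^8 = 1.15192×10^9 km.
Semi-major axis of the transfer orbit: a_t = (2.36368×10^8 + 1.15192×10^9)/2 = 6.94144×10^8 km.
Circular speed at r = 2.36368×10^8 km: v_c = √(μ/r) = 23.694 km/s.
Vis-viva on the transfer ellipse at r = 2.36368×10^8 km gives v_t = √[μ(2/r − 1/a_t)] = 30.523 km/s.
Δv₁ = |v_t − v_c| = |30.523 − 23.694| = 6.829 km/s.

Δv₁ = 6.83 km/s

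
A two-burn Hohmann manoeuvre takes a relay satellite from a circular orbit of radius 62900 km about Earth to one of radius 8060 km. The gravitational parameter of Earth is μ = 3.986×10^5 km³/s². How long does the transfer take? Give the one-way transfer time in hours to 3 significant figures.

Semi-major axis of the transfer orbit: a_t = (62900 + 8060)/2 = 35480 km.
Transfer time t = π√(a_t³/μ) = π√((35480)³ / 3.986×10^5) = 33250 s.
Converting: 33250 s ÷ 3600 s/hour = 9.24 hours.

t = 9.24 hours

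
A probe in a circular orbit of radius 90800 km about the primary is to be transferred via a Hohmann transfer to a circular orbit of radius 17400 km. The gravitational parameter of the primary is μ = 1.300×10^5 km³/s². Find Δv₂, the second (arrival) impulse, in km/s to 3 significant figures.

Δv₂ = 0.808 km/s

Semi-major axis of the transfer orbit: a_t = (90800 + 17400)/2 = 54100 km.
On the circular orbit at r = 17400 km, v_c = √(μ/r) = 2.73336 km/s.
Transfer-orbit speed at the same r (vis-viva, a = a_t): v_t = √[μ(2/r − 1/a_t)] = 3.54113 km/s.
Δv₂ = |v_t − v_c| = |3.54113 − 2.73336| = 0.8078 km/s.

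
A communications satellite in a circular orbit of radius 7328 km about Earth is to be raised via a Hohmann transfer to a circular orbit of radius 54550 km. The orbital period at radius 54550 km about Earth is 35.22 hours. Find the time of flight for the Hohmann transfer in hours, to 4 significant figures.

t = 7.522 hours

From Kepler's third law T² = 4π²r³/μ at r = 54550 km, T = 35.22 hours = 35.22 × 3600 s = 1.26792×10^5 s: μ = 4π²r³/T² = 3.98621×10^5 km³/s².
Transfer-ellipse semi-major axis a_t = (r₁ + r₂)/2 = (7328 + 54550)/2 = 30939 km.
Half the transfer-orbit period gives t = π√(a_t³/μ) = 27080 s.
Converting: 27080 s ÷ 3600 s/hour = 7.522 hours.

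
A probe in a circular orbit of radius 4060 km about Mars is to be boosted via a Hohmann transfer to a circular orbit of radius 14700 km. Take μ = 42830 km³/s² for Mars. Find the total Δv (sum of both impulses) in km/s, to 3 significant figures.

Δv = 1.40 km/s

Semi-major axis of the transfer orbit: a_t = (4060 + 14700)/2 = 9380 km.
Circular speed at r₁: v₁ = √(μ/r₁) = √(42830/4060) = 3.248 km/s.
On the transfer ellipse at r₁, v² = μ(2/r − 1/a) gives v_p = √[μ(2/r₁ − 1/a_t)] = 4.066 km/s.
First burn Δv₁ = |v_p − v₁| = 0.8180 km/s.
Circular speed at r₂: v₂ = √(μ/r₂) = 1.7069 km/s.
Transfer-orbit speed at r₂: v_a = √[μ(2/r₂ − 1/a_t)] = 1.1230 km/s.
Second burn Δv₂ = |v₂ − v_a| = 0.5839 km/s.
Δv = Δv₁ + Δv₂ = 0.8180 + 0.5839 = 1.402 km/s.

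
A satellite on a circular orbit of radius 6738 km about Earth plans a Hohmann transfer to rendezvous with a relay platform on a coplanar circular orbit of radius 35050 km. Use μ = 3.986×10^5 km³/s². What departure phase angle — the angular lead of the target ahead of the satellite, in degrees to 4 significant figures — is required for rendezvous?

φ = 97.15°

The Hohmann ellipse has a_t = (r₁ + r₂)/2 = 20894 km.
The half-period of the transfer ellipse is t = π√(a_t³/μ) = 15030 s.
Target angular speed ω₂ = √(μ/r₂³) = 9.621×10^-5 rad/s.
Angle swept by the target during transfer: ω₂·t = 1.446 rad = 82.85°.
Arrival is 180° from departure on the ellipse, so φ = 180° − 82.85° = 97.15°.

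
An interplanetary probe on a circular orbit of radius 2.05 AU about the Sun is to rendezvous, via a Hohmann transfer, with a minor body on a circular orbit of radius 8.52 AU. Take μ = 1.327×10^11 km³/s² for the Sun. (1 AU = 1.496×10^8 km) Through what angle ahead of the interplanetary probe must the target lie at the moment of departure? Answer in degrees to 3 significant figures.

φ = 92.1°

In km: r₁ = 2.05 × 1.496×10^8 = 3.0668×10^8 km; r₂ = 8.52 × 1.496×10^8 = 1.274592×10^9 km.
Semi-major axis of the transfer orbit: a_t = (3.0668×10^8 + 1.274592×10^9)/2 = 7.90636×10^8 km.
The half-period of the transfer ellipse is t = π√(a_t³/μ) = 1.91725×10^8 s.
The target's mean motion on its circular orbit is ω₂ = √(μ/r₂³) = 8.00532×10^-9 rad/s.
Angle swept by the target during transfer: ω₂·t = 1.5348 rad = 87.94°.
Arrival is 180° from departure on the ellipse, so φ = 180° − 87.94° = 92.1°.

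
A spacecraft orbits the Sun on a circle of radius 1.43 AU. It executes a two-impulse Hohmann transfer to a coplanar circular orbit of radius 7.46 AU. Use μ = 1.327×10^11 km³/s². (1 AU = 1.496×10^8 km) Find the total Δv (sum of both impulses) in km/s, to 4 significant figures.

In km: r₁ = 1.43 × 1.496×10^8 = 2.13928×10^8 km; r₂ = 7.46 × 1.496×10^8 = 1.116016×10^9 km.
The Hohmann ellipse has a_t = (r₁ + r₂)/2 = 6.64972×10^8 km.
Circular speed at r₁: v₁ = √(μ/r₁) = √(1.327×10^11/2.13928×10^8) = 24.906 km/s.
Transfer-orbit speed at r₁ (vis-viva equation): v_p = √[μ(2/r₁ − 1/a_t)] = 32.265 km/s.
First burn Δv₁ = |v_p − v₁| = 7.359 km/s.
At r₂, v₂ = √(μ/r₂) = 10.904 km/s.
Transfer-orbit speed at r₂: v_a = √[μ(2/r₂ − 1/a_t)] = 6.1849 km/s.
Second burn Δv₂ = |v₂ − v_a| = 4.719 km/s.
Δv = Δv₁ + Δv₂ = 7.359 + 4.719 = 12.08 km/s.

Δv = 12.08 km/s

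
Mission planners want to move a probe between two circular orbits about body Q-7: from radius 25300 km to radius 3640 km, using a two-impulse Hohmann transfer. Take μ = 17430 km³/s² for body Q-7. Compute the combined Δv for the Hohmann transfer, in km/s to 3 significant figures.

Δv = 1.12 km/s

Semi-major axis of the transfer orbit: a_t = (25300 + 3640)/2 = 14470 km.
Circular speed at r₁: v₁ = √(μ/r₁) = √(17430/25300) = 0.8300 km/s.
Transfer-orbit speed at r₁ (vis-viva): v_a = √[μ(2/r₁ − 1/a_t)] = 0.4163 km/s.
First burn Δv₁ = |v_a − v₁| = 0.4137 km/s.
At r₂, v₂ = √(μ/r₂) = 2.1883 km/s.
Transfer-orbit speed at r₂: v_p = √[μ(2/r₂ − 1/a_t)] = 2.8935 km/s.
Second burn Δv₂ = |v₂ − v_p| = 0.7052 km/s.
Δv = Δv₁ + Δv₂ = 0.4137 + 0.7052 = 1.119 km/s.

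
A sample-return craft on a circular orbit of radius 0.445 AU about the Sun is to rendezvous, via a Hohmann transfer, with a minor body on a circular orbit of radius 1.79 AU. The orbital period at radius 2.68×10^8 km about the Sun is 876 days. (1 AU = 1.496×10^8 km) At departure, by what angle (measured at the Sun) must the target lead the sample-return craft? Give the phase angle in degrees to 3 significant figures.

φ = 91.2°

From Kepler's third law T² = 4π²r³/μ at r = 2.68×10^8 km, T = 876 days = 876 × 86400 s = 7.56864×10^7 s: μ = 4π²r³/T² = 1.32656×10^11 km³/s².
In km: r₁ = 0.445 × 1.496×10^8 = 6.6572×10^7 km; r₂ = 1.79 × 1.496×10^8 = 2.67784×10^8 km.
The Hohmann ellipse has a_t = (r₁ + r₂)/2 = 1.67178×10^8 km.
The half-period of the transfer ellipse is t = π√(a_t³/μ) = 1.8645×10^7 s.
Target angular speed ω₂ = √(μ/r₂³) = 8.3117×10^-8 rad/s.
Angle swept by the target during transfer: ω₂·t = 1.5497 rad = 88.79°.
Arrival is 180° from departure on the ellipse, so φ = 180° − 88.79° = 91.2°.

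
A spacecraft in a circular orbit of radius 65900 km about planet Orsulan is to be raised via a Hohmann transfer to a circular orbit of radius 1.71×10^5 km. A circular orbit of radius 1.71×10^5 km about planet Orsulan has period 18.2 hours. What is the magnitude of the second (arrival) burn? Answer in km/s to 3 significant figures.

Δv₂ = 4.17 km/s

From Kepler's third law T² = 4π²r³/μ at r = 1.71×10^5 km, T = 18.2 hours = 18.2 × 3600 s = 65520 s: μ = 4π²r³/T² = 4.59833×10^7 km³/s².
Transfer-ellipse semi-major axis a_t = (r₁ + r₂)/2 = (65900 + 1.710×10^5)/2 = 1.1845×10^5 km.
Circular speed at r = 1.710×10^5 km: v_c = √(μ/r) = 16.398 km/s.
Vis-viva on the transfer ellipse at r = 1.710×10^5 km gives v_t = √[μ(2/r − 1/a_t)] = 12.231 km/s.
Δv₂ = |v_t − v_c| = |12.231 − 16.398| = 4.167 km/s.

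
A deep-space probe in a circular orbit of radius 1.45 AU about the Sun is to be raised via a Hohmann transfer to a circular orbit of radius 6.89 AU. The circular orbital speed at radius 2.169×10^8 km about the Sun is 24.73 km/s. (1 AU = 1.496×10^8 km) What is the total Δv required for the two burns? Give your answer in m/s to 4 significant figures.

Δv = 11710 m/s

From the circular-orbit relation v² = μ/r at r = 2.169×10^8 km: μ = v²r = (24.73)² × 2.169×10^8 = 1.32650×10^11 km³/s².
In km: r₁ = 1.45 × 1.496×10^8 = 2.1692×10^8 km; r₂ = 6.89 × 1.496×10^8 = 1.030744×10^9 km.
The Hohmann ellipse has a_t = (r₁ + r₂)/2 = 6.23832×10^8 km.
Circular speed at r₁: v₁ = √(μ/r₁) = √(1.32650×10^11/2.1692×10^8) = 24.729 km/s.
On the transfer ellipse at r₁, vis-viva equation gives v_p = √[μ(2/r₁ − 1/a_t)] = 31.787 km/s.
First burn Δv₁ = |v_p − v₁| = 7.058 km/s.
Circular speed at r₂: v₂ = √(μ/r₂) = 11.3443 km/s.
Transfer-orbit speed at r₂: v_a = √[μ(2/r₂ − 1/a_t)] = 6.68951 km/s.
Second burn Δv₂ = |v₂ − v_a| = 4.655 km/s.
Δv = Δv₁ + Δv₂ = 7.058 + 4.655 = 11.71 km/s.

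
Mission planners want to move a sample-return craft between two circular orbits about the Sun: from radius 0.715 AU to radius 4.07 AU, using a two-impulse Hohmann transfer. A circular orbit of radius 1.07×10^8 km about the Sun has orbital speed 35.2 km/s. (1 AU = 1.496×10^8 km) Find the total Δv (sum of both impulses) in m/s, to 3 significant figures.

Δv = 17400 m/s

From the circular-orbit relation v² = μ/r at r = 1.07×10^8 km: μ = v²r = (35.2)² × 1.07×10^8 = 1.32577×10^11 km³/s².
In km: r₁ = 0.715 × 1.496×10^8 = 1.06964×10^8 km; r₂ = 4.07 × 1.496×10^8 = 6.08872×10^8 km.
Transfer-ellipse semi-major axis a_t = (r₁ + r₂)/2 = (1.06964×10^8 + 6.08872×10^8)/2 = 3.57918×10^8 km.
Circular speed at r₁: v₁ = √(μ/r₁) = √(1.32577×10^11/1.06964×10^8) = 35.21 km/s.
On the transfer ellipse at r₁, vis-viva equation gives v_p = √[μ(2/r₁ − 1/a_t)] = 45.92 km/s.
First burn Δv₁ = |v_p − v₁| = 10.71 km/s.
At r₂, v₂ = √(μ/r₂) = 14.756 km/s.
Transfer-orbit speed at r₂: v_a = √[μ(2/r₂ − 1/a_t)] = 8.0668 km/s.
Second burn Δv₂ = |v₂ − v_a| = 6.689 km/s.
Δv = Δv₁ + Δv₂ = 10.71 + 6.689 = 17.40 km/s.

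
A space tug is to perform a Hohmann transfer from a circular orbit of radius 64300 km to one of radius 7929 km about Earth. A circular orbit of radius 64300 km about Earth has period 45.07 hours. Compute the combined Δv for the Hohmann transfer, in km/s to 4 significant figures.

From Kepler's third law T² = 4π²r³/μ at r = 64300 km, T = 45.07 hours = 45.07 × 3600 s = 1.62252×10^5 s: μ = 4π²r³/T² = 3.98669×10^5 km³/s².
The Hohmann ellipse has a_t = (r₁ + r₂)/2 = 36114.5 km.
Circular speed at r₁: v₁ = √(μ/r₁) = √(3.98669×10^5/64300) = 2.490 km/s.
On the transfer ellipse at r₁, v² = μ(2/r − 1/a) gives v_a = √[μ(2/r₁ − 1/a_t)] = 1.167 km/s.
First burn Δv₁ = |v_a − v₁| = 1.323 km/s.
Circular speed at r₂: v₂ = √(μ/r₂) = 7.091 km/s.
Transfer-orbit speed at r₂: v_p = √[μ(2/r₂ − 1/a_t)] = 9.462 km/s.
Second burn Δv₂ = |v₂ − v_p| = 2.371 km/s.
Total Δv = Δv₁ + Δv₂ = 3.694 km/s.

Δv = 3.694 km/s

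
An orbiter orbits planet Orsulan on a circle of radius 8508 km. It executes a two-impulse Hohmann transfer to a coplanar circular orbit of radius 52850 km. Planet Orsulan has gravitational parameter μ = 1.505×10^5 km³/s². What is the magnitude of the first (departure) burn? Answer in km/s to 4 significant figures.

Transfer-ellipse semi-major axis a_t = (r₁ + r₂)/2 = (8508 + 52850)/2 = 30679 km.
Circular speed at r = 8508 km: v_c = √(μ/r) = 4.206 km/s.
Vis-viva on the transfer ellipse at r = 8508 km gives v_t = √[μ(2/r − 1/a_t)] = 5.520 km/s.
Δv₁ = |v_t − v_c| = |5.520 − 4.206| = 1.314 km/s.

Δv₁ = 1.314 km/s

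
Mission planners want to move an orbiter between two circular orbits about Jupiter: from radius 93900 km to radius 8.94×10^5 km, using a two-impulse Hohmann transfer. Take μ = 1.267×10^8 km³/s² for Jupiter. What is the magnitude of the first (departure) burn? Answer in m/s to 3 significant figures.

Δv₁ = 12700 m/s

The Hohmann ellipse has a_t = (r₁ + r₂)/2 = 4.9395×10^5 km.
On the circular orbit at r = 93900 km, v_c = √(μ/r) = 36.7329 km/s.
Transfer-orbit speed at the same r (vis-viva, a = a_t): v_t = √[μ(2/r − 1/a_t)] = 49.4177 km/s.
Δv₁ = |v_t − v_c| = |49.4177 − 36.7329| = 12.68 km/s.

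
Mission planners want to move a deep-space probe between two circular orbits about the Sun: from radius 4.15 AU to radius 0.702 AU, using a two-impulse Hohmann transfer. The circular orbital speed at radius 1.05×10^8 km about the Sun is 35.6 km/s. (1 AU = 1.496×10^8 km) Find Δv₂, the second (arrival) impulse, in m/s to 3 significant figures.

From the circular-orbit relation v² = μ/r at r = 1.05×10^8 km: μ = v²r = (35.6)² × 1.05×10^8 = 1.33073×10^11 km³/s².
In km: r₁ = 4.15 × 1.496×10^8 = 6.2084×10^8 km; r₂ = 0.702 × 1.496×10^8 = 1.050192×10^8 km.
The Hohmann ellipse has a_t = (r₁ + r₂)/2 = 3.629296×10^8 km.
Circular speed at r = 1.050192×10^8 km: v_c = √(μ/r) = 35.60 km/s.
Transfer-orbit speed at the same r (vis-viva, a = a_t): v_t = √[μ(2/r − 1/a_t)] = 46.56 km/s.
Δv₂ = |v_t − v_c| = |46.56 − 35.60| = 10.96 km/s.

Δv₂ = 11000 m/s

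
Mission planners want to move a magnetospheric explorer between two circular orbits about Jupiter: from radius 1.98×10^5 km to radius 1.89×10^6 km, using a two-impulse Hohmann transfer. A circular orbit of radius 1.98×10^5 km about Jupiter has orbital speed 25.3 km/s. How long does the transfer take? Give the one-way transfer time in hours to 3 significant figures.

t = 82.7 hours

From the circular-orbit relation v² = μ/r at r = 1.98×10^5 km: μ = v²r = (25.3)² × 1.98×10^5 = 1.26738×10^8 km³/s².
The Hohmann ellipse has a_t = (r₁ + r₂)/2 = 1.044×10^6 km.
Transfer time t = π√(a_t³/μ) = π√((1.044×10^6)³ / 1.26738×10^8) = 2.977×10^5 s.
Converting: 2.977×10^5 s ÷ 3600 s/hour = 82.7 hours.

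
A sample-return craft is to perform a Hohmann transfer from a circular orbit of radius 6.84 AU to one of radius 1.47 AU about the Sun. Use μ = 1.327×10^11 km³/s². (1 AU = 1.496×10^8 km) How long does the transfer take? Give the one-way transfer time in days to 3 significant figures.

In km: r₁ = 6.84 × 1.496×10^8 = 1.023264×10^9 km; r₂ = 1.47 × 1.496×10^8 = 2.19912×10^8 km.
Semi-major axis of the transfer orbit: a_t = (1.023264×10^9 + 2.19912×10^8)/2 = 6.21588×10^8 km.
Transfer time t = π√(a_t³/μ) = π√((6.21588×10^8)³ / 1.327×10^11) = 1.336×10^8 s.
Converting: 1.336×10^8 s ÷ 86400 s/day = 1550 days.

t = 1550 days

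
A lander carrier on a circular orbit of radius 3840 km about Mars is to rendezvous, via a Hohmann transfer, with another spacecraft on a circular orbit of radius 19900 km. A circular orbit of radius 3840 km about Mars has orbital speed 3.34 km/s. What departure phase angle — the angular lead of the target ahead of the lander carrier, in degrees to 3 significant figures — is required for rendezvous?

φ = 97.1°

From the circular-orbit relation v² = μ/r at r = 3840 km: μ = v²r = (3.34)² × 3840 = 42837.5 km³/s².
The Hohmann ellipse has a_t = (r₁ + r₂)/2 = 11870 km.
Transfer time t = π√(a_t³/μ) = 19630 s.
Target angular speed ω₂ = √(μ/r₂³) = 7.373×10^-5 rad/s.
Angle swept by the target during transfer: ω₂·t = 1.4473 rad = 82.92°.
The lander carrier traverses 180° on the transfer ellipse, so the target must lead by 180° − 82.92° = 97.1°.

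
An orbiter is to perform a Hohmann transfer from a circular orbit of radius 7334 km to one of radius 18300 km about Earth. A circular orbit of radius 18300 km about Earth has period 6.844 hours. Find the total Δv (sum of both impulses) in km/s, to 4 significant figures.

Δv = 2.573 km/s

From Kepler's third law T² = 4π²r³/μ at r = 18300 km, T = 6.844 hours = 6.844 × 3600 s = 24638.4 s: μ = 4π²r³/T² = 3.98555×10^5 km³/s².
Transfer-ellipse semi-major axis a_t = (r₁ + r₂)/2 = (7334 + 18300)/2 = 12817 km.
At r₁ the circular-orbit speed is v₁ = √(μ/r₁) = 7.3718 km/s.
On the transfer ellipse at r₁, vis-viva gives v_p = √[μ(2/r₁ − 1/a_t)] = 8.8086 km/s.
First burn Δv₁ = |v_p − v₁| = 1.4368 km/s.
At r₂, v₂ = √(μ/r₂) = 4.6668 km/s.
Transfer-orbit speed at r₂: v_a = √[μ(2/r₂ − 1/a_t)] = 3.5302 km/s.
Second burn Δv₂ = |v₂ − v_a| = 1.1366 km/s.
Total Δv = Δv₁ + Δv₂ = 2.573 km/s.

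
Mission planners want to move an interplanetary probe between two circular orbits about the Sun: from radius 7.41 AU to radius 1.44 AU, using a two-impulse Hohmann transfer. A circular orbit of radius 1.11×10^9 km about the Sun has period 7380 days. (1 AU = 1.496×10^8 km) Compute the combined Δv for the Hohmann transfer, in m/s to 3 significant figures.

From Kepler's third law T² = 4π²r³/μ at r = 1.11×10^9 km, T = 7380 days = 7380 × 86400 s = 6.37632×10^8 s: μ = 4π²r³/T² = 1.32797×10^11 km³/s².
In km: r₁ = 7.41 × 1.496×10^8 = 1.108536×10^9 km; r₂ = 1.44 × 1.496×10^8 = 2.15424×10^8 km.
The Hohmann ellipse has a_t = (r₁ + r₂)/2 = 6.6198×10^8 km.
At r₁ the circular-orbit speed is v₁ = √(μ/r₁) = 10.945 km/s.
On the transfer ellipse at r₁, vis-viva equation gives v_a = √[μ(2/r₁ − 1/a_t)] = 6.2437 km/s.
First burn Δv₁ = |v_a − v₁| = 4.701 km/s.
At r₂, v₂ = √(μ/r₂) = 24.828 km/s.
Transfer-orbit speed at r₂: v_p = √[μ(2/r₂ − 1/a_t)] = 32.129 km/s.
Second burn Δv₂ = |v₂ − v_p| = 7.301 km/s.
Δv = Δv₁ + Δv₂ = 4.701 + 7.301 = 12.00 km/s.

Δv = 12000 m/s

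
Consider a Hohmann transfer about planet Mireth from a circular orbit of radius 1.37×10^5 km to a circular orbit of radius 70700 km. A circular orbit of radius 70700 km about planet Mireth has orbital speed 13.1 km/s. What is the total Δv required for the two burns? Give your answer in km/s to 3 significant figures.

From the circular-orbit relation v² = μ/r at r = 70700 km: μ = v²r = (13.1)² × 70700 = 1.21328×10^7 km³/s².
The Hohmann ellipse has a_t = (r₁ + r₂)/2 = 1.0385×10^5 km.
Circular speed at r₁: v₁ = √(μ/r₁) = √(1.21328×10^7/1.370×10^5) = 9.411 km/s.
On the transfer ellipse at r₁, vis-viva equation gives v_a = √[μ(2/r₁ − 1/a_t)] = 7.765 km/s.
First burn Δv₁ = |v_a − v₁| = 1.646 km/s.
Circular speed at r₂: v₂ = √(μ/r₂) = 13.100 km/s.
Transfer-orbit speed at r₂: v_p = √[μ(2/r₂ − 1/a_t)] = 15.046 km/s.
Second burn Δv₂ = |v₂ − v_p| = 1.946 km/s.
Total Δv = Δv₁ + Δv₂ = 3.592 km/s.

Δv = 3.59 km/s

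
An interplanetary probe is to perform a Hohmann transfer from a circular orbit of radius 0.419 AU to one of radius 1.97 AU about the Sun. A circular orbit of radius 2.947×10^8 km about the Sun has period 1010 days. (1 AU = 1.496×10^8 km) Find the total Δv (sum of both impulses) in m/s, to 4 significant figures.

From Kepler's third law T² = 4π²r³/μ at r = 2.947×10^8 km, T = 1010 days = 1010 × 86400 s = 8.7264×10^7 s: μ = 4π²r³/T² = 1.32687×10^11 km³/s².
In km: r₁ = 0.419 × 1.496×10^8 = 6.26824×10^7 km; r₂ = 1.97 × 1.496×10^8 = 2.94712×10^8 km.
Semi-major axis of the transfer orbit: a_t = (6.26824×10^7 + 2.94712×10^8)/2 = 1.786972×10^8 km.
Circular speed at r₁: v₁ = √(μ/r₁) = √(1.32687×10^11/6.26824×10^7) = 46.01 km/s.
On the transfer ellipse at r₁, v² = μ(2/r − 1/a) gives v_p = √[μ(2/r₁ − 1/a_t)] = 59.09 km/s.
First burn Δv₁ = |v_p − v₁| = 13.08 km/s.
Circular speed at r₂: v₂ = √(μ/r₂) = 21.219 km/s.
Transfer-orbit speed at r₂: v_a = √[μ(2/r₂ − 1/a_t)] = 12.567 km/s.
Second burn Δv₂ = |v₂ − v_a| = 8.652 km/s.
Δv = Δv₁ + Δv₂ = 13.08 + 8.652 = 21.73 km/s.

Δv = 21730 m/s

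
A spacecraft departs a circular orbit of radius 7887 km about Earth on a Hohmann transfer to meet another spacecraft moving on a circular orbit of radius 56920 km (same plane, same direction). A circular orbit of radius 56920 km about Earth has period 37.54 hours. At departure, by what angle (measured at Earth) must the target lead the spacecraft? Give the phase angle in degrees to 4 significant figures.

From Kepler's third law T² = 4π²r³/μ at r = 56920 km, T = 37.54 hours = 37.54 × 3600 s = 1.35144×10^5 s: μ = 4π²r³/T² = 3.98622×10^5 km³/s².
The Hohmann ellipse has a_t = (r₁ + r₂)/2 = 32403.5 km.
The half-period of the transfer ellipse is t = π√(a_t³/μ) = 29024 s.
The target's mean motion on its circular orbit is ω₂ = √(μ/r₂³) = 4.6493×10^-5 rad/s.
Angle swept by the target during transfer: ω₂·t = 1.3494 rad = 77.31°.
The spacecraft traverses 180° on the transfer ellipse, so the target must lead by 180° − 77.31° = 102.7°.

φ = 102.7°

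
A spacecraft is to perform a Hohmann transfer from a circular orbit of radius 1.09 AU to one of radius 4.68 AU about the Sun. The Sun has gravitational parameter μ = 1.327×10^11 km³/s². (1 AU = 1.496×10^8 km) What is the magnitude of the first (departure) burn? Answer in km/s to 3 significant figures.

In km: r₁ = 1.09 × 1.496×10^8 = 1.63064×10^8 km; r₂ = 4.68 × 1.496×10^8 = 7.00128×10^8 km.
Transfer-ellipse semi-major axis a_t = (r₁ + r₂)/2 = (1.63064×10^8 + 7.00128×10^8)/2 = 4.31596×10^8 km.
Circular speed at r = 1.63064×10^8 km: v_c = √(μ/r) = 28.527 km/s.
Transfer-orbit speed at the same r (vis-viva, a = a_t): v_t = √[μ(2/r − 1/a_t)] = 36.333 km/s.
Δv₁ = |v_t − v_c| = |36.333 − 28.527| = 7.806 km/s.

Δv₁ = 7.81 km/s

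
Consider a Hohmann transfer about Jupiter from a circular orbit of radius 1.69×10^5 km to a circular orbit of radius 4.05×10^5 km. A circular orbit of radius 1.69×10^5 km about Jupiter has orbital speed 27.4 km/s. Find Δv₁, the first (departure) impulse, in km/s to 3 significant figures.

Δv₁ = 5.15 km/s

From the circular-orbit relation v² = μ/r at r = 1.69×10^5 km: μ = v²r = (27.4)² × 1.69×10^5 = 1.26878×10^8 km³/s².
Transfer-ellipse semi-major axis a_t = (r₁ + r₂)/2 = (1.690×10^5 + 4.050×10^5)/2 = 2.870×10^5 km.
Circular speed at r = 1.690×10^5 km: v_c = √(μ/r) = 27.400 km/s.
Vis-viva on the transfer ellipse at r = 1.690×10^5 km gives v_t = √[μ(2/r − 1/a_t)] = 32.549 km/s.
Δv₁ = |v_t − v_c| = |32.549 − 27.400| = 5.149 km/s.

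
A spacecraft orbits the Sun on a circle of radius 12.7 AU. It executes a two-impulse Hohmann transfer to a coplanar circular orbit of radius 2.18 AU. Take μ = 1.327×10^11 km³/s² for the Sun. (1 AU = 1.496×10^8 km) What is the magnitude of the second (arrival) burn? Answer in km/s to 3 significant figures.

In km: r₁ = 12.7 × 1.496×10^8 = 1.89992×10^9 km; r₂ = 2.18 × 1.496×10^8 = 3.26128×10^8 km.
Transfer-ellipse semi-major axis a_t = (r₁ + r₂)/2 = (1.89992×10^9 + 3.26128×10^8)/2 = 1.113024×10^9 km.
Circular speed at r = 3.26128×10^8 km: v_c = √(μ/r) = 20.172 km/s.
Vis-viva on the transfer ellipse at r = 3.26128×10^8 km gives v_t = √[μ(2/r − 1/a_t)] = 26.355 km/s.
Δv₂ = |v_t − v_c| = |26.355 − 20.172| = 6.183 km/s.

Δv₂ = 6.18 km/s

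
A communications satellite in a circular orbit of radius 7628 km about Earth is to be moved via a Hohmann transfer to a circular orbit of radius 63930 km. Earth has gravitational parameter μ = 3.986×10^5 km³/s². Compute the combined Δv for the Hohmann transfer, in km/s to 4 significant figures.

Semi-major axis of the transfer orbit: a_t = (7628 + 63930)/2 = 35779 km.
Circular speed at r₁: v₁ = √(μ/r₁) = √(3.986×10^5/7628) = 7.229 km/s.
On the transfer ellipse at r₁, vis-viva equation gives v_p = √[μ(2/r₁ − 1/a_t)] = 9.663 km/s.
First burn Δv₁ = |v_p − v₁| = 2.434 km/s.
At r₂, v₂ = √(μ/r₂) = 2.497 km/s.
Transfer-orbit speed at r₂: v_a = √[μ(2/r₂ − 1/a_t)] = 1.153 km/s.
Second burn Δv₂ = |v₂ − v_a| = 1.344 km/s.
Δv = Δv₁ + Δv₂ = 2.434 + 1.344 = 3.778 km/s.

Δv = 3.778 km/s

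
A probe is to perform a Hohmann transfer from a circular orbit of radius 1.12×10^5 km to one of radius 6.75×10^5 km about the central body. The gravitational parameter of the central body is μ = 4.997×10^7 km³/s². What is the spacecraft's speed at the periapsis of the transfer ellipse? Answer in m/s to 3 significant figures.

Transfer-ellipse semi-major axis a_t = (r₁ + r₂)/2 = (1.120×10^5 + 6.750×10^5)/2 = 3.935×10^5 km.
At periapsis, r = 1.120×10^5 km.
From the vis-viva equation, v = √[μ(2/r − 1/a_t)] = 27.66 km/s.

v = 27700 m/s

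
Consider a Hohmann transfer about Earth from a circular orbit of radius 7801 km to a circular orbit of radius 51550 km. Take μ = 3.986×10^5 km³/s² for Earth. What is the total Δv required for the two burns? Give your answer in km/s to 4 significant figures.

Δv = 3.628 km/s

Semi-major axis of the transfer orbit: a_t = (7801 + 51550)/2 = 29675.5 km.
Circular speed at r₁: v₁ = √(μ/r₁) = √(3.986×10^5/7801) = 7.148 km/s.
Transfer-orbit speed at r₁ (vis-viva equation): v_p = √[μ(2/r₁ − 1/a_t)] = 9.421 km/s.
First burn Δv₁ = |v_p − v₁| = 2.273 km/s.
Circular speed at r₂: v₂ = √(μ/r₂) = 2.781 km/s.
Transfer-orbit speed at r₂: v_a = √[μ(2/r₂ − 1/a_t)] = 1.426 km/s.
Second burn Δv₂ = |v₂ − v_a| = 1.355 km/s.
Δv = Δv₁ + Δv₂ = 2.273 + 1.355 = 3.628 km/s.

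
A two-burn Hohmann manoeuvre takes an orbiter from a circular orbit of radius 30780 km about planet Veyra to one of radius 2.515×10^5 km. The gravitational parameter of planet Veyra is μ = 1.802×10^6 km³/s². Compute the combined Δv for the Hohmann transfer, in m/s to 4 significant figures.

Transfer-ellipse semi-major axis a_t = (r₁ + r₂)/2 = (30780 + 2.515×10^5)/2 = 1.4114×10^5 km.
Circular speed at r₁: v₁ = √(μ/r₁) = √(1.802×10^6/30780) = 7.65144 km/s.
Transfer-orbit speed at r₁ (vis-viva equation): v_p = √[μ(2/r₁ − 1/a_t)] = 10.2138 km/s.
First burn Δv₁ = |v_p − v₁| = 2.562 km/s.
Circular speed at r₂: v₂ = √(μ/r₂) = 2.677 km/s.
Transfer-orbit speed at r₂: v_a = √[μ(2/r₂ − 1/a_t)] = 1.250 km/s.
Second burn Δv₂ = |v₂ − v_a| = 1.427 km/s.
Total Δv = Δv₁ + Δv₂ = 3.989 km/s.

Δv = 3989 m/s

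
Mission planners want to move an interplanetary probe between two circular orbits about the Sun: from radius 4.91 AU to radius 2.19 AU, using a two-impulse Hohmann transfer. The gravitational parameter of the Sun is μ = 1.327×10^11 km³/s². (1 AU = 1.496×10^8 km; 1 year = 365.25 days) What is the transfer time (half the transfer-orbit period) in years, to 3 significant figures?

t = 3.34 years

In km: r₁ = 4.91 × 1.496×10^8 = 7.34536×10^8 km; r₂ = 2.19 × 1.496×10^8 = 3.27624×10^8 km.
The Hohmann ellipse has a_t = (r₁ + r₂)/2 = 5.3108×10^8 km.
Half the transfer-orbit period gives t = π√(a_t³/μ) = 1.055×10^8 s.
Converting: 1.055×10^8 s ÷ 3.15576×10^7 s/year (365.25 × 86400) = 3.34 years.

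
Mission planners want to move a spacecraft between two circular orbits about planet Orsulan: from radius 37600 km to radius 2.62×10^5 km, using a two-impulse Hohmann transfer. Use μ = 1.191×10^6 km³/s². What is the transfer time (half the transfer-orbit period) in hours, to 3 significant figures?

t = 46.4 hours

The Hohmann ellipse has a_t = (r₁ + r₂)/2 = 1.498×10^5 km.
Half the transfer-orbit period gives t = π√(a_t³/μ) = 1.669×10^5 s.
Converting: 1.669×10^5 s ÷ 3600 s/hour = 46.4 hours.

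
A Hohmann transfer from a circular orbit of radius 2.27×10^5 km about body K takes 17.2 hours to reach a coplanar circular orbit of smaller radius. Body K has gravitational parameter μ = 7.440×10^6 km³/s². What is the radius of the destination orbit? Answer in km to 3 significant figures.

Transfer time t = 17.2 hours = 61920 s, and t = π√(a_t³/μ).
So a_t = (μ t²/π²)^(1/3) = (7.440×10^6 × (61920)² / π²)^(1/3) = 1.4244×10^5 km.
Since a_t = (r₁ + r₂)/2, r₂ = 2a_t − r₁ = 2×1.4244×10^5 − 2.270×10^5 = 57880 km.

r₂ = 57900 km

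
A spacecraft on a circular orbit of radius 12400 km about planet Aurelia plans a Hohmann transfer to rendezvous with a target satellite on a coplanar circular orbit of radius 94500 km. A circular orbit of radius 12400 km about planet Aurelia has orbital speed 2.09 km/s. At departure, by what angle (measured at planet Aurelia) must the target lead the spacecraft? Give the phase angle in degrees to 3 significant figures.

φ = 103°

From the circular-orbit relation v² = μ/r at r = 12400 km: μ = v²r = (2.09)² × 12400 = 54164.4 km³/s².
Transfer-ellipse semi-major axis a_t = (r₁ + r₂)/2 = (12400 + 94500)/2 = 53450 km.
Transfer time t = π√(a_t³/μ) = 1.6681×10^5 s.
The target's mean motion on its circular orbit is ω₂ = √(μ/r₂³) = 8.0114×10^-6 rad/s.
Angle swept by the target during transfer: ω₂·t = 1.3364 rad = 76.57°.
The spacecraft traverses 180° on the transfer ellipse, so the target must lead by 180° − 76.57° = 103°.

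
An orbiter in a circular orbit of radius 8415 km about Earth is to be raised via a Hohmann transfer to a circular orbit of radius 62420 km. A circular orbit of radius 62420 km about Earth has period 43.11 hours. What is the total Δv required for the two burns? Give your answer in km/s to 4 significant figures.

From Kepler's third law T² = 4π²r³/μ at r = 62420 km, T = 43.11 hours = 43.11 × 3600 s = 1.55196×10^5 s: μ = 4π²r³/T² = 3.98630×10^5 km³/s².
Semi-major axis of the transfer orbit: a_t = (8415 + 62420)/2 = 35417.5 km.
Circular speed at r₁: v₁ = √(μ/r₁) = √(3.98630×10^5/8415) = 6.8827 km/s.
On the transfer ellipse at r₁, vis-viva gives v_p = √[μ(2/r₁ − 1/a_t)] = 9.1372 km/s.
First burn Δv₁ = |v_p − v₁| = 2.2545 km/s.
At r₂, v₂ = √(μ/r₂) = 2.5271 km/s.
Transfer-orbit speed at r₂: v_a = √[μ(2/r₂ − 1/a_t)] = 1.2318 km/s.
Second burn Δv₂ = |v₂ − v_a| = 1.2953 km/s.
Δv = Δv₁ + Δv₂ = 2.2545 + 1.2953 = 3.550 km/s.

Δv = 3.550 km/s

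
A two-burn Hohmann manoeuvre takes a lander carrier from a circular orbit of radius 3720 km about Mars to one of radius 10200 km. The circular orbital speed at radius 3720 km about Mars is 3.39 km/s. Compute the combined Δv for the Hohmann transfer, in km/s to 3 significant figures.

From the circular-orbit relation v² = μ/r at r = 3720 km: μ = v²r = (3.39)² × 3720 = 42750.6 km³/s².
Transfer-ellipse semi-major axis a_t = (r₁ + r₂)/2 = (3720 + 10200)/2 = 6960 km.
At r₁ the circular-orbit speed is v₁ = √(μ/r₁) = 3.3900 km/s.
Transfer-orbit speed at r₁ (v² = μ(2/r − 1/a)): v_p = √[μ(2/r₁ − 1/a_t)] = 4.1039 km/s.
First burn Δv₁ = |v_p − v₁| = 0.7139 km/s.
Circular speed at r₂: v₂ = √(μ/r₂) = 2.04725 km/s.
Transfer-orbit speed at r₂: v_a = √[μ(2/r₂ − 1/a_t)] = 1.49671 km/s.
Second burn Δv₂ = |v₂ − v_a| = 0.5505 km/s.
Δv = Δv₁ + Δv₂ = 0.7139 + 0.5505 = 1.264 km/s.

Δv = 1.26 km/s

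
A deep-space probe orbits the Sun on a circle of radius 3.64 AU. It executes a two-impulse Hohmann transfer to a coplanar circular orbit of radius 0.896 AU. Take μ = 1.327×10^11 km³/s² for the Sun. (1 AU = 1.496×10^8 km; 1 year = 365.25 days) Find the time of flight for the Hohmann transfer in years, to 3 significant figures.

t = 1.71 years

In km: r₁ = 3.64 × 1.496×10^8 = 5.44544×10^8 km; r₂ = 0.896 × 1.496×10^8 = 1.340416×10^8 km.
The Hohmann ellipse has a_t = (r₁ + r₂)/2 = 3.392928×10^8 km.
By Kepler's third law the transfer-orbit period is T = 2π√(a_t³/μ), so t = T/2 = 5.390×10^7 s.
Converting: 5.390×10^7 s ÷ 3.15576×10^7 s/year (365.25 × 86400) = 1.71 years.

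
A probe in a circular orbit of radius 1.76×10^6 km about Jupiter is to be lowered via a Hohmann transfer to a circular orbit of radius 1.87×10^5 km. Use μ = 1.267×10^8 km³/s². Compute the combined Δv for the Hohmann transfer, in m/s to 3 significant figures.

The Hohmann ellipse has a_t = (r₁ + r₂)/2 = 9.735×10^5 km.
Circular speed at r₁: v₁ = √(μ/r₁) = √(1.267×10^8/1.760×10^6) = 8.485 km/s.
On the transfer ellipse at r₁, v² = μ(2/r − 1/a) gives v_a = √[μ(2/r₁ − 1/a_t)] = 3.719 km/s.
First burn Δv₁ = |v_a − v₁| = 4.7660 km/s.
Circular speed at r₂: v₂ = √(μ/r₂) = 26.0296 km/s.
Transfer-orbit speed at r₂: v_p = √[μ(2/r₂ − 1/a_t)] = 34.9990 km/s.
Second burn Δv₂ = |v₂ − v_p| = 8.9694 km/s.
Δv = Δv₁ + Δv₂ = 4.7660 + 8.9694 = 13.74 km/s.

Δv = 13700 m/s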